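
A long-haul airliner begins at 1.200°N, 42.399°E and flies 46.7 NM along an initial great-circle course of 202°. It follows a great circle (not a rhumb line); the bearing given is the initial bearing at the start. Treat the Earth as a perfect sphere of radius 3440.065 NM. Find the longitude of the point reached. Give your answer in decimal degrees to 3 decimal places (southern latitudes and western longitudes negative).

longitude 42.108°

Central angle δ = d/R = 0.013575 rad.
Start latitude φ₁ = 0.020944 rad; initial bearing θ = 3.525565 rad.
Applying the spherical law of cosines for sides, sin φ₂ = sin φ₁ cos δ + cos φ₁ sin δ cos θ = 0.008357, so φ₂ = 0.479°.
Then Δλ = atan2(-0.005084, 0.999733) = -0.005085 rad, from sin θ sin δ cos φ₁ over cos δ − sin φ₁ sin φ₂.
Hence λ₂ = 42.399° + -0.291° = 42.108°.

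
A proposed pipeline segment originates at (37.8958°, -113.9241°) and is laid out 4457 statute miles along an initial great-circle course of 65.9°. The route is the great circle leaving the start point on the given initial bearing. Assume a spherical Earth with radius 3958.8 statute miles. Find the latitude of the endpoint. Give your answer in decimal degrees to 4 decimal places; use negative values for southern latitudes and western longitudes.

The arc subtends δ = 4457/3958.8 = 1.125846 rad at the centre.
With φ₁ = 37.8958° = 0.661406 rad and θ = 65.9° = 1.150172 rad:
sin φ₂ = sin φ₁ cos δ + cos φ₁ sin δ cos θ = (0.614227)(0.430413) + (0.789129)(0.902632)(0.408330) = 0.555222
φ₂ = asin(0.555222) = 0.588630 rad = 33.7260°.
For the longitude increment, Δλ = atan2( sin θ sin δ cos φ₁, cos δ − sin φ₁ sin φ₂ ) = atan2(0.650206, 0.089380) = 82.1729°.
λ₂ = -113.9241° + 82.1729° = -31.7512°.

latitude 33.7260°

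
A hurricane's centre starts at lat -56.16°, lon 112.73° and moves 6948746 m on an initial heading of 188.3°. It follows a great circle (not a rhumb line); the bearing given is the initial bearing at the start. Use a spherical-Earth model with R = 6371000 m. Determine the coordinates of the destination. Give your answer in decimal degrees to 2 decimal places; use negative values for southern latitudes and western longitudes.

The arc subtends δ = 6948746/6371000 = 1.090684 rad at the centre.
With φ₁ = -56.16° = -0.980177 rad and θ = 188.3° = 3.286455 rad:
sin φ₂ = sin φ₁ cos δ + cos φ₁ sin δ cos θ = (-0.830596)(0.461879) + (0.556876)(0.886943)(-0.989526) = -0.872378
φ₂ = asin(-0.872378) = -1.060047 rad = -60.74°.
For the longitude increment, Δλ = atan2( sin θ sin δ cos φ₁, cos δ − sin φ₁ sin φ₂ ) = atan2(-0.071300, -0.262715) = -164.82°.
λ₂ = λ₁ + Δλ = -52.09°.

latitude -60.74°, longitude -52.09°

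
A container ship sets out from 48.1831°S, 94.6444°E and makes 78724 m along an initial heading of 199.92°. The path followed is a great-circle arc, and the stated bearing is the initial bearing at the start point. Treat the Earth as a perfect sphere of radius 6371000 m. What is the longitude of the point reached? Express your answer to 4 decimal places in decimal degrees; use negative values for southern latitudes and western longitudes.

Central angle δ = d/R = 0.012357 rad.
With φ₁ = -48.1831° = -0.840954 rad and θ = 199.92° = 3.489262 rad:
Applying the spherical law of cosines for sides, sin φ₂ = sin φ₁ cos δ + cos φ₁ sin δ cos θ = -0.752968, so φ₂ = -48.8481°.
Δλ = atan2( sin θ sin δ cos φ₁ , cos δ − sin φ₁ sin φ₂ ) = atan2(-0.002807, 0.438752) = -0.006397 rad = -0.3665°.
λ₂ = λ₁ + Δλ = 94.2779°.

longitude 94.2779°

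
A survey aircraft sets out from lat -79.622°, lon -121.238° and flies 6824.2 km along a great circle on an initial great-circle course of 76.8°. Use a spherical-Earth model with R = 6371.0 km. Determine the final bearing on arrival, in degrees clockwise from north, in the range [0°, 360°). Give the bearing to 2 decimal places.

final bearing 11.23°

Central angle δ = d/R = 1.071135 rad.
Start latitude φ₁ = -1.389666 rad; initial bearing θ = 1.340413 rad.
Applying the spherical law of cosines for sides, sin φ₂ = sin φ₁ cos δ + cos φ₁ sin δ cos θ = -0.435184, so φ₂ = -25.797°.
Δλ = atan2( sin θ sin δ cos φ₁ , cos δ − sin φ₁ sin φ₂ ) = atan2(0.153941, 0.051064) = 1.250506 rad = 71.649°.
λ₂ = λ₁ + Δλ = -49.589°.
The forward bearing on arrival equals the back-azimuth from the destination plus 180°.
Back-azimuth from P₂ (-25.80°, -49.59°) to P₁ (-79.62°, -121.24°), with Δλ' = λ₁ − λ₂ = -71.65°: atan2( sin Δλ' cos φ₁ , cos φ₂ sin φ₁ − sin φ₂ cos φ₁ cos Δλ' ) = 191.23°.
Final bearing = (191.23° + 180°) mod 360° = 11.23°.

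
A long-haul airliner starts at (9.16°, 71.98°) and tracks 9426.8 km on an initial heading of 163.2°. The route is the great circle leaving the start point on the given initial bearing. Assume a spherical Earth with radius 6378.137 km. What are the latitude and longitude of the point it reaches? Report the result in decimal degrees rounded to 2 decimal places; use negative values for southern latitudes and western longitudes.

δ = 9426.8/6378.137 = 1.477986 rad (84.6824°).
Converting: φ₁ = 0.159872 rad, θ = 2.848377 rad.
Applying the spherical law of cosines for sides, sin φ₂ = sin φ₁ cos δ + cos φ₁ sin δ cos θ = -0.926291, so φ₂ = -67.86°.
Δλ = atan2( sin θ sin δ cos φ₁ , cos δ − sin φ₁ sin φ₂ ) = atan2(0.284118, 0.240135) = 0.869099 rad = 49.80°.
λ₂ = 71.98° + 49.80° = 121.78°.

latitude -67.86°, longitude 121.78°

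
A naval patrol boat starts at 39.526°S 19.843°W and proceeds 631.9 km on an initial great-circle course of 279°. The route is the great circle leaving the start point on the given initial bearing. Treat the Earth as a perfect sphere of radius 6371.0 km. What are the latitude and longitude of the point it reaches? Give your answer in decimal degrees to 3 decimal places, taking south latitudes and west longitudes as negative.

δ = 631.9/6371 = 0.099184 rad (5.6828°).
With φ₁ = -39.526° = -0.689859 rad and θ = 279° = 4.869469 rad:
Applying the spherical law of cosines for sides, sin φ₂ = sin φ₁ cos δ + cos φ₁ sin δ cos θ = -0.621352, so φ₂ = -38.415°.
Δλ = atan2( sin θ sin δ cos φ₁ , cos δ − sin φ₁ sin φ₂ ) = atan2(-0.075438, 0.599639) = -0.125149 rad = -7.170°.
Hence λ₂ = -19.843° + -7.170° = -27.013°.

latitude -38.415°, longitude -27.013°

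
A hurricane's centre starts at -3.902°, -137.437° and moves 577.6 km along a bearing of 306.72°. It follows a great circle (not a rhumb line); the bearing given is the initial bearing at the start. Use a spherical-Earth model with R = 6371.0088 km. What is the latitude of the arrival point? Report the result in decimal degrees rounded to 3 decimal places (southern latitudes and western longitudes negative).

latitude -0.789°

The arc subtends δ = 577.6/6371.0088 = 0.090661 rad at the centre.
With φ₁ = -3.902° = -0.068103 rad and θ = 306.72° = 5.353274 rad:
sin φ₂ = sin φ₁ cos δ + cos φ₁ sin δ cos θ = (-0.068050)(0.995893) + (0.997682)(0.090537)(0.597905) = -0.013764
φ₂ = asin(-0.013764) = -0.013764 rad = -0.789°.
Then Δλ = atan2(-0.072403, 0.994957) = -0.072642 rad, from sin θ sin δ cos φ₁ over cos δ − sin φ₁ sin φ₂.
λ₂ = λ₁ + Δλ = -141.599°.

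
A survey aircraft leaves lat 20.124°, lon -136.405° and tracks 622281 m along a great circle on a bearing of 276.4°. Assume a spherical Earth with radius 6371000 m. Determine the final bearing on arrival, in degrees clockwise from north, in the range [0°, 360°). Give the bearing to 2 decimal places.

The arc subtends δ = 622281/6371000 = 0.097674 rad at the centre.
Converting: φ₁ = 0.351230 rad, θ = 4.824090 rad.
Destination latitude: φ₂ = arcsin( sin φ₁ cos δ + cos φ₁ sin δ cos θ ) = arcsin(0.352620) = 20.648°.
For the longitude increment, Δλ = atan2( sin θ sin δ cos φ₁, cos δ − sin φ₁ sin φ₂ ) = atan2(-0.090995, 0.873914) = -5.944°.
Hence λ₂ = -136.405° + -5.944° = -142.349°.
The forward bearing on arrival equals the back-azimuth from the destination plus 180°.
Back-azimuth from P₂ (20.65°, -142.35°) to P₁ (20.12°, -136.41°), with Δλ' = λ₁ − λ₂ = 5.94°: atan2( sin Δλ' cos φ₁ , cos φ₂ sin φ₁ − sin φ₂ cos φ₁ cos Δλ' ) = 94.33°.
Final bearing = (94.33° + 180°) mod 360° = 274.33°.

final bearing 274.33°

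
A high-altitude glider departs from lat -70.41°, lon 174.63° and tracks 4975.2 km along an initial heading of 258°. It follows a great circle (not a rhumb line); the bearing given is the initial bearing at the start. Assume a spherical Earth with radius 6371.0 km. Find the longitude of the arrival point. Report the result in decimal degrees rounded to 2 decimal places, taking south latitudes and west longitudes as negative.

longitude 92.91°

Central angle δ = d/R = 0.780914 rad.
Start latitude φ₁ = -1.228886 rad; initial bearing θ = 4.502949 rad.
Destination latitude: φ₂ = arcsin( sin φ₁ cos δ + cos φ₁ sin δ cos θ ) = arcsin(-0.718228) = -45.91°.
Then Δλ = atan2(-0.230861, 0.033616) = -1.426200 rad, from sin θ sin δ cos φ₁ over cos δ − sin φ₁ sin φ₂.
Hence λ₂ = 174.63° + -81.72° = 92.91°.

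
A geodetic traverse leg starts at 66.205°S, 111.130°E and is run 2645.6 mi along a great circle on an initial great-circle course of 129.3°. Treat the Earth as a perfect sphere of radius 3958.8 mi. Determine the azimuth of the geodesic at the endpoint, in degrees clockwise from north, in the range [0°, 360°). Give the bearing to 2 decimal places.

δ = 2645.6/3958.8 = 0.668283 rad (38.2898°).
With φ₁ = -66.205° = -1.155495 rad and θ = 129.3° = 2.256711 rad:
Destination latitude: φ₂ = arcsin( sin φ₁ cos δ + cos φ₁ sin δ cos θ ) = arcsin(-0.876514) = -61.225°.
Then Δλ = atan2(0.193462, -0.017120) = 1.659057 rad, from sin θ sin δ cos φ₁ over cos δ − sin φ₁ sin φ₂.
λ₂ = 111.130° + 95.057° = 206.187°, normalized to (−180°, 180°] → -153.813°.
The forward bearing on arrival equals the back-azimuth from the destination plus 180°.
Back-azimuth from P₂ (-61.22°, -153.81°) to P₁ (-66.20°, 111.13°), with Δλ' = λ₁ − λ₂ = 264.94°: atan2( sin Δλ' cos φ₁ , cos φ₂ sin φ₁ − sin φ₂ cos φ₁ cos Δλ' ) = 220.44°.
Final bearing = (220.44° + 180°) mod 360° = 40.44°.

final bearing 40.44°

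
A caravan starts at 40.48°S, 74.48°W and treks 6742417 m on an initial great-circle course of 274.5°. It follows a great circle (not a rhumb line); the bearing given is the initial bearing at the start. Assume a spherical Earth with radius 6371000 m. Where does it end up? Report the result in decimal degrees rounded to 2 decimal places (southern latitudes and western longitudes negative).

latitude -15.45°, longitude -138.82°

Central angle δ = d/R = 1.058298 rad.
With φ₁ = -40.48° = -0.706509 rad and θ = 274.5° = 4.790929 rad:
Applying the spherical law of cosines for sides, sin φ₂ = sin φ₁ cos δ + cos φ₁ sin δ cos θ = -0.266319, so φ₂ = -15.45°.
Δλ = atan2( sin θ sin δ cos φ₁ , cos δ − sin φ₁ sin φ₂ ) = atan2(-0.660865, 0.317466) = -1.122968 rad = -64.34°.
Hence λ₂ = -74.48° + -64.34° = -138.82°.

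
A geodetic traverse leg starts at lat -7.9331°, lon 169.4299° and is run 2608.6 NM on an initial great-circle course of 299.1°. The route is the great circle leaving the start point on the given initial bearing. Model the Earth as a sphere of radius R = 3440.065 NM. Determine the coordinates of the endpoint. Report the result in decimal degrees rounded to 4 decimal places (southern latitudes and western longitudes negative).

Central angle δ = d/R = 0.758300 rad.
With φ₁ = -7.9331° = -0.138459 rad and θ = 299.1° = 5.220280 rad:
Applying the spherical law of cosines for sides, sin φ₂ = sin φ₁ cos δ + cos φ₁ sin δ cos θ = 0.231045, so φ₂ = 13.3586°.
Then Δλ = atan2(-0.595132, 0.757895) = -0.665678 rad, from sin θ sin δ cos φ₁ over cos δ − sin φ₁ sin φ₂.
Hence λ₂ = 169.4299° + -38.1406° = 131.2893°.

latitude 13.3586°, longitude 131.2893°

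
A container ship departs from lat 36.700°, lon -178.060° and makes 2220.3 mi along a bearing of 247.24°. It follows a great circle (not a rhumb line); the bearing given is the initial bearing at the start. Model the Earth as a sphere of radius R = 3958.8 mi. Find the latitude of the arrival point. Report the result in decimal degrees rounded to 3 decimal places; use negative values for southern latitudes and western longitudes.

δ = 2220.3/3958.8 = 0.560852 rad (32.1344°).
With φ₁ = 36.700° = 0.640536 rad and θ = 247.24° = 4.315152 rad:
Destination latitude: φ₂ = arcsin( sin φ₁ cos δ + cos φ₁ sin δ cos θ ) = arcsin(0.341081) = 19.943°.
Then Δλ = atan2(-0.393263, 0.642964) = -0.548935 rad, from sin θ sin δ cos φ₁ over cos δ − sin φ₁ sin φ₂.
λ₂ = -178.060° + -31.452° = -209.512°, normalized to (−180°, 180°] → 150.488°.

latitude 19.943°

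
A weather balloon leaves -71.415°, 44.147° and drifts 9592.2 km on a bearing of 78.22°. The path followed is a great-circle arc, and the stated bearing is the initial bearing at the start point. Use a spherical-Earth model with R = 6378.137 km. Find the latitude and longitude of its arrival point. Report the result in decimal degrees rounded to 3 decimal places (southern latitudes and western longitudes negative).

Angular distance δ = d/R = 9592.2 / 6378.137 = 1.503919 rad.
With φ₁ = -71.415° = -1.246427 rad and θ = 78.22° = 1.365197 rad:
Destination latitude: φ₂ = arcsin( sin φ₁ cos δ + cos φ₁ sin δ cos θ ) = arcsin(0.001578) = 0.090°.
For the longitude increment, Δλ = atan2( sin θ sin δ cos φ₁, cos δ − sin φ₁ sin φ₂ ) = atan2(0.311301, 0.068323) = 77.621°.
λ₂ = λ₁ + Δλ = 121.768°.

latitude 0.090°, longitude 121.768°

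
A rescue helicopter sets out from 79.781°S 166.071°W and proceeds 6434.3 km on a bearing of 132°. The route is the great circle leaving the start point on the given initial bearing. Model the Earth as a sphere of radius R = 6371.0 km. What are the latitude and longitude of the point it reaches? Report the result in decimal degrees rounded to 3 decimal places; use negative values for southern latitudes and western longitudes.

δ = 6434.3/6371 = 1.009936 rad (57.8651°).
Converting: φ₁ = -1.392441 rad, θ = 2.303835 rad.
Destination latitude: φ₂ = arcsin( sin φ₁ cos δ + cos φ₁ sin δ cos θ ) = arcsin(-0.624002) = -38.609°.
For the longitude increment, Δλ = atan2( sin θ sin δ cos φ₁, cos δ − sin φ₁ sin φ₂ ) = atan2(0.111644, -0.082188) = 126.359°.
λ₂ = -166.071° + 126.359° = -39.712°.

latitude -38.609°, longitude -39.712°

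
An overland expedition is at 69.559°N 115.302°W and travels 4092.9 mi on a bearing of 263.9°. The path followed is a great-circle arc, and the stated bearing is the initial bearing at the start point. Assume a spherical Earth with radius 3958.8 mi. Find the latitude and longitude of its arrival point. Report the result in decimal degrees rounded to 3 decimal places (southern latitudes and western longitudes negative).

latitude 26.577°, longitude 171.880°

Angular distance δ = d/R = 4092.9 / 3958.8 = 1.033874 rad.
Start latitude φ₁ = 1.214034 rad; initial bearing θ = 4.605924 rad.
Applying the spherical law of cosines for sides, sin φ₂ = sin φ₁ cos δ + cos φ₁ sin δ cos θ = 0.447397, so φ₂ = 26.577°.
Then Δλ = atan2(-0.298400, 0.092269) = -1.270910 rad, from sin θ sin δ cos φ₁ over cos δ − sin φ₁ sin φ₂.
λ₂ = -115.302° + -72.818° = -188.120°, normalized to (−180°, 180°] → 171.880°.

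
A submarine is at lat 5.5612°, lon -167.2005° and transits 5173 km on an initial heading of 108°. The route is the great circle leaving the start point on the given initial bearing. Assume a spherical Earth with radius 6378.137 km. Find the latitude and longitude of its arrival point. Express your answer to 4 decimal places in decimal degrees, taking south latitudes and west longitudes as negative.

δ = 5173/6378.137 = 0.811052 rad (46.4698°).
Converting: φ₁ = 0.097061 rad, θ = 1.884956 rad.
sin φ₂ = sin φ₁ cos δ + cos φ₁ sin δ cos θ = (0.096909)(0.688736) + (0.995293)(0.725012)(-0.309017) = -0.156242
φ₂ = asin(-0.156242) = -0.156885 rad = -8.9888°.
For the longitude increment, Δλ = atan2( sin θ sin δ cos φ₁, cos δ − sin φ₁ sin φ₂ ) = atan2(0.686282, 0.703877) = 44.2748°.
Hence λ₂ = -167.2005° + 44.2748° = -122.9257°.

latitude -8.9888°, longitude -122.9257°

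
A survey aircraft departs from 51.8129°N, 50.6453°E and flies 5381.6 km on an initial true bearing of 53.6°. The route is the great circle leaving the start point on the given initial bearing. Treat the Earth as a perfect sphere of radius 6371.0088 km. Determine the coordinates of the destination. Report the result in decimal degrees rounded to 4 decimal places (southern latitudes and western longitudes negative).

latitude 52.7689°, longitude 134.7924°

Central angle δ = d/R = 0.844701 rad.
With φ₁ = 51.8129° = 0.904306 rad and θ = 53.6° = 0.935496 rad:
Destination latitude: φ₂ = arcsin( sin φ₁ cos δ + cos φ₁ sin δ cos θ ) = arcsin(0.796201) = 52.7689°.
For the longitude increment, Δλ = atan2( sin θ sin δ cos φ₁, cos δ − sin φ₁ sin φ₂ ) = atan2(0.372100, 0.038143) = 84.1471°.
λ₂ = 50.6453° + 84.1471° = 134.7924°.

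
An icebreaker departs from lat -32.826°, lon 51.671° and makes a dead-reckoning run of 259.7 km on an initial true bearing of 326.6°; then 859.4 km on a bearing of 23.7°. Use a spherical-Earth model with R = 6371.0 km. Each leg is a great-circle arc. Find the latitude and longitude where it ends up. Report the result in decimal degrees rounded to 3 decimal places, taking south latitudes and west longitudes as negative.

Apply the spherical direct solution leg by leg, carrying full precision between legs.
Leg 1: from (-32.826°, 51.671°), δ = 259.7/6371 = 0.040763 rad, θ = 326.6° → φ = -30.867°, λ = 50.173°.
Leg 2: from (-30.867°, 50.173°), δ = 859.4/6371 = 0.134892 rad, θ = 23.7° → φ = -23.746°, λ = 53.559°.

latitude -23.746°, longitude 53.559°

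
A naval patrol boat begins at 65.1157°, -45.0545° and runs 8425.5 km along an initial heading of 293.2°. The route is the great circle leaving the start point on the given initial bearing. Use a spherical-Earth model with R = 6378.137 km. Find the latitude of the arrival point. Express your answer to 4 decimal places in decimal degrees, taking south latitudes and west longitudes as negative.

Central angle δ = d/R = 1.320997 rad.
With φ₁ = 65.1157° = 1.136483 rad and θ = 293.2° = 5.117305 rad:
Applying the spherical law of cosines for sides, sin φ₂ = sin φ₁ cos δ + cos φ₁ sin δ cos θ = 0.384879, so φ₂ = 22.6362°.
For the longitude increment, Δλ = atan2( sin θ sin δ cos φ₁, cos δ − sin φ₁ sin φ₂ ) = atan2(-0.374756, -0.101937) = -105.2168°.
Hence λ₂ = -45.0545° + -105.2168° = -150.2713°.

latitude 22.6362°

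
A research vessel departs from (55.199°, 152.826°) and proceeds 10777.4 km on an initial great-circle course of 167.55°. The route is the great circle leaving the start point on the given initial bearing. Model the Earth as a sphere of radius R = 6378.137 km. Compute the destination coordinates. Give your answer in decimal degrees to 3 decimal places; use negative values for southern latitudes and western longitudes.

latitude -40.603°, longitude 169.202°

Angular distance δ = d/R = 10777.4 / 6378.137 = 1.689741 rad.
Start latitude φ₁ = 0.963404 rad; initial bearing θ = 2.924299 rad.
sin φ₂ = sin φ₁ cos δ + cos φ₁ sin δ cos θ = (0.821139)(-0.118664) + (0.570728)(0.992934)(-0.976485) = -0.650809
φ₂ = asin(-0.650809) = -0.708650 rad = -40.603°.
For the longitude increment, Δλ = atan2( sin θ sin δ cos φ₁, cos δ − sin φ₁ sin φ₂ ) = atan2(0.122172, 0.415741) = 16.376°.
λ₂ = λ₁ + Δλ = 169.202°.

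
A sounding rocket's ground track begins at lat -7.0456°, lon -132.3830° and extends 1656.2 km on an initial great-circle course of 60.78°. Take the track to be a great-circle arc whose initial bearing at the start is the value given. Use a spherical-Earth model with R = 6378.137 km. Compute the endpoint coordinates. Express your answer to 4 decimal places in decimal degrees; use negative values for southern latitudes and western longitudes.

Angular distance δ = d/R = 1656.2 / 6378.137 = 0.259668 rad.
Converting: φ₁ = -0.122969 rad, θ = 1.060811 rad.
Applying the spherical law of cosines for sides, sin φ₂ = sin φ₁ cos δ + cos φ₁ sin δ cos θ = 0.005847, so φ₂ = 0.3350°.
Then Δλ = atan2(0.222396, 0.967192) = 0.226011 rad, from sin θ sin δ cos φ₁ over cos δ − sin φ₁ sin φ₂.
λ₂ = λ₁ + Δλ = -119.4335°.

latitude 0.3350°, longitude -119.4335°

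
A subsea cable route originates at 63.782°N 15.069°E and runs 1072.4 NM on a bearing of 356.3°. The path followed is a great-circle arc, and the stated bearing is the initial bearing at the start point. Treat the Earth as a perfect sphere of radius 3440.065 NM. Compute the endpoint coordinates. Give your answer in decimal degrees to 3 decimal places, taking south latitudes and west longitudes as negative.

The arc subtends δ = 1072.4/3440.065 = 0.311738 rad at the centre.
With φ₁ = 63.782° = 1.113206 rad and θ = 356.3° = 6.218608 rad:
sin φ₂ = sin φ₁ cos δ + cos φ₁ sin δ cos θ = (0.897120)(0.951802) + (0.441788)(0.306714)(0.997916) = 0.989100
φ₂ = asin(0.989100) = 1.423014 rad = 81.533°.
Then Δλ = atan2(-0.008744, 0.064461) = -0.134830 rad, from sin θ sin δ cos φ₁ over cos δ − sin φ₁ sin φ₂.
λ₂ = 15.069° + -7.725° = 7.344°.

latitude 81.533°, longitude 7.344°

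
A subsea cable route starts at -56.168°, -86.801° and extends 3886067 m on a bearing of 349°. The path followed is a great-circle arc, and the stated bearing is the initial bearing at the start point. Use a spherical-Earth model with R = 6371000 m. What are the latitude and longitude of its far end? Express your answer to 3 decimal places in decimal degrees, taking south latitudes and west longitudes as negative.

Angular distance δ = d/R = 3886067 / 6371000 = 0.609962 rad.
Start latitude φ₁ = -0.980317 rad; initial bearing θ = 6.091199 rad.
sin φ₂ = sin φ₁ cos δ + cos φ₁ sin δ cos θ = (-0.830674)(0.819670) + (0.556760)(0.572836)(0.981627) = -0.367806
φ₂ = asin(-0.367806) = -0.376648 rad = -21.580°.
Δλ = atan2( sin θ sin δ cos φ₁ , cos δ − sin φ₁ sin φ₂ ) = atan2(-0.060855, 0.514143) = -0.117814 rad = -6.750°.
λ₂ = λ₁ + Δλ = -93.551°.

latitude -21.580°, longitude -93.551°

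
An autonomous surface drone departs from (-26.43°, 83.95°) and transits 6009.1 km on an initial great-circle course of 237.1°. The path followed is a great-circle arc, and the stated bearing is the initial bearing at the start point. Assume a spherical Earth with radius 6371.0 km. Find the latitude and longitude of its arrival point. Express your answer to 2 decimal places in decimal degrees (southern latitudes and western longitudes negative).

latitude -40.93°, longitude 19.86°

Angular distance δ = d/R = 6009.1 / 6371 = 0.943196 rad.
Start latitude φ₁ = -0.461291 rad; initial bearing θ = 4.138176 rad.
Applying the spherical law of cosines for sides, sin φ₂ = sin φ₁ cos δ + cos φ₁ sin δ cos θ = -0.655079, so φ₂ = -40.93°.
Then Δλ = atan2(-0.608586, 0.295626) = -1.118607 rad, from sin θ sin δ cos φ₁ over cos δ − sin φ₁ sin φ₂.
λ₂ = 83.95° + -64.09° = 19.86°.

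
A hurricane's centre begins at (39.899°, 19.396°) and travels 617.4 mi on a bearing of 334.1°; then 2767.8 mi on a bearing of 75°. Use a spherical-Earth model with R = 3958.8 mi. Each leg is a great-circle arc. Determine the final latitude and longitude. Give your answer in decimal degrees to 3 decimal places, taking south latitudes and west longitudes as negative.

Apply the spherical direct solution leg by leg, carrying full precision between legs.
Leg 1: from (39.899°, 19.396°), δ = 617.4/3958.8 = 0.155956 rad, θ = 334.1° → φ = 47.803°, λ = 13.599°.
Leg 2: from (47.803°, 13.599°), δ = 2767.8/3958.8 = 0.699151 rad, θ = 75° → φ = 42.759°, λ = 71.450°.

latitude 42.759°, longitude 71.450°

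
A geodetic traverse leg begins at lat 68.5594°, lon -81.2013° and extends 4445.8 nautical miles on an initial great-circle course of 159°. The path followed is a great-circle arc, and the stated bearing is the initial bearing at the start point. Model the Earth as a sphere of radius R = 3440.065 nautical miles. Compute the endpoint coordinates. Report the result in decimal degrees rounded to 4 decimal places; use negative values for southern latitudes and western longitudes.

Central angle δ = d/R = 1.292359 rad.
Converting: φ₁ = 1.196587 rad, θ = 2.775074 rad.
Applying the spherical law of cosines for sides, sin φ₂ = sin φ₁ cos δ + cos φ₁ sin δ cos θ = -0.072282, so φ₂ = -4.1451°.
Then Δλ = atan2(0.125951, 0.342133) = 0.352739 rad, from sin θ sin δ cos φ₁ over cos δ − sin φ₁ sin φ₂.
λ₂ = λ₁ + Δλ = -60.9908°.

latitude -4.1451°, longitude -60.9908°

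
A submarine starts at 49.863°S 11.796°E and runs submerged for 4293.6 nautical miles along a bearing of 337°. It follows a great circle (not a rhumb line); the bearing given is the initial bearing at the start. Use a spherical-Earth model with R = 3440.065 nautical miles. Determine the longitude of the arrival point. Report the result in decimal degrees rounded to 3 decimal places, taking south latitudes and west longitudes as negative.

Angular distance δ = d/R = 4293.6 / 3440.065 = 1.248116 rad.
With φ₁ = -49.863° = -0.870274 rad and θ = 337° = 5.881760 rad:
Applying the spherical law of cosines for sides, sin φ₂ = sin φ₁ cos δ + cos φ₁ sin δ cos θ = 0.320317, so φ₂ = 18.682°.
For the longitude increment, Δλ = atan2( sin θ sin δ cos φ₁, cos δ − sin φ₁ sin φ₂ ) = atan2(-0.238873, 0.561994) = -23.028°.
λ₂ = λ₁ + Δλ = -11.232°.

longitude -11.232°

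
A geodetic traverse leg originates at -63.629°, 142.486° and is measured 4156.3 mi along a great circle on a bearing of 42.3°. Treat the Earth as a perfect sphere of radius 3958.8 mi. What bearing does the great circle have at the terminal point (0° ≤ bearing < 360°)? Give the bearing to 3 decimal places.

final bearing 17.631°

Angular distance δ = d/R = 4156.3 / 3958.8 = 1.049889 rad.
Converting: φ₁ = -1.110536 rad, θ = 0.738274 rad.
sin φ₂ = sin φ₁ cos δ + cos φ₁ sin δ cos θ = (-0.895937)(0.497667) + (0.444182)(0.867368)(0.739631) = -0.160922
φ₂ = asin(-0.160922) = -0.161624 rad = -9.260°.
For the longitude increment, Δλ = atan2( sin θ sin δ cos φ₁, cos δ − sin φ₁ sin φ₂ ) = atan2(0.259291, 0.353492) = 36.261°.
Hence λ₂ = 142.486° + 36.261° = 178.747°.
The forward bearing on arrival equals the back-azimuth from the destination plus 180°.
Back-azimuth from P₂ (-9.260°, 178.747°) to P₁ (-63.629°, 142.486°), with Δλ' = λ₁ − λ₂ = -36.261°: atan2( sin Δλ' cos φ₁ , cos φ₂ sin φ₁ − sin φ₂ cos φ₁ cos Δλ' ) = 197.631°.
Final bearing = (197.631° + 180°) mod 360° = 17.631°.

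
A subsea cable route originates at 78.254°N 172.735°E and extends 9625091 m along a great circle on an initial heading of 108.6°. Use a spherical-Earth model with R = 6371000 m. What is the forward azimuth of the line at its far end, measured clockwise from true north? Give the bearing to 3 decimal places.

The arc subtends δ = 9625091/6371000 = 1.510766 rad at the centre.
With φ₁ = 78.254° = 1.365790 rad and θ = 108.6° = 1.895428 rad:
Destination latitude: φ₂ = arcsin( sin φ₁ cos δ + cos φ₁ sin δ cos θ ) = arcsin(-0.006077) = -0.348°.
Then Δλ = atan2(0.192593, 0.065944) = 1.240909 rad, from sin θ sin δ cos φ₁ over cos δ − sin φ₁ sin φ₂.
λ₂ = 172.735° + 71.099° = 243.834°, normalized to (−180°, 180°] → -116.166°.
The forward bearing on arrival equals the back-azimuth from the destination plus 180°.
Back-azimuth from P₂ (-0.348°, -116.166°) to P₁ (78.254°, 172.735°), with Δλ' = λ₁ − λ₂ = 288.901°: atan2( sin Δλ' cos φ₁ , cos φ₂ sin φ₁ − sin φ₂ cos φ₁ cos Δλ' ) = 348.875°.
Final bearing = (348.875° + 180°) mod 360° = 168.875°.

final bearing 168.875°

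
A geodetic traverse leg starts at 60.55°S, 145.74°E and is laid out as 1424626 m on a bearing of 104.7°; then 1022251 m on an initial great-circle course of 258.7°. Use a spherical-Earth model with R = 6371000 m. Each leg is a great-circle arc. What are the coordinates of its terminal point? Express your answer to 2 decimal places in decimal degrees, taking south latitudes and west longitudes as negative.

latitude -61.71°, longitude 152.92°

Apply the spherical direct solution leg by leg, carrying full precision between legs.
Leg 1: from (-60.55°, 145.74°), δ = 1424626/6371000 = 0.223611 rad, θ = 104.7° → φ = -61.26°, λ = 172.23°.
Leg 2: from (-61.26°, 172.23°), δ = 1022251/6371000 = 0.160454 rad, θ = 258.7° → φ = -61.71°, λ = 152.92°.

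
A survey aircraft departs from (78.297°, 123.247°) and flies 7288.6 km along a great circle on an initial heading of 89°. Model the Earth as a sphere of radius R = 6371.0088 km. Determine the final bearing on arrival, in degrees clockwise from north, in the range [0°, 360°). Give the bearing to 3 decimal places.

final bearing 167.162°

δ = 7288.6/6371.0088 = 1.144026 rad (65.5479°).
Start latitude φ₁ = 1.366540 rad; initial bearing θ = 1.553343 rad.
sin φ₂ = sin φ₁ cos δ + cos φ₁ sin δ cos θ = (0.979212)(0.413933) + (0.202839)(0.910307)(0.017452) = 0.408551
φ₂ = asin(0.408551) = 0.420866 rad = 24.114°.
Δλ = atan2( sin θ sin δ cos φ₁ , cos δ − sin φ₁ sin φ₂ ) = atan2(0.184617, 0.013875) = 1.495781 rad = 85.702°.
λ₂ = 123.247° + 85.702° = 208.949°, normalized to (−180°, 180°] → -151.051°.
The forward bearing on arrival equals the back-azimuth from the destination plus 180°.
Back-azimuth from P₂ (24.114°, -151.051°) to P₁ (78.297°, 123.247°), with Δλ' = λ₁ − λ₂ = 274.298°: atan2( sin Δλ' cos φ₁ , cos φ₂ sin φ₁ − sin φ₂ cos φ₁ cos Δλ' ) = 347.162°.
Final bearing = (347.162° + 180°) mod 360° = 167.162°.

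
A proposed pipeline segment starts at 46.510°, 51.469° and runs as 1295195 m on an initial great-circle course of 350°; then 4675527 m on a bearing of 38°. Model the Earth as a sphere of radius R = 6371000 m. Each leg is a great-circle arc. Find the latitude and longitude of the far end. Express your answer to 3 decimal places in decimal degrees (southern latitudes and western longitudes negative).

latitude 65.435°, longitude 145.000°

Apply the spherical direct solution leg by leg, carrying full precision between legs.
Leg 1: from (46.510°, 51.469°), δ = 1295195/6371000 = 0.203295 rad, θ = 350° → φ = 57.929°, λ = 47.683°.
Leg 2: from (57.929°, 47.683°), δ = 4675527/6371000 = 0.733876 rad, θ = 38° → φ = 65.435°, λ = 145.000°.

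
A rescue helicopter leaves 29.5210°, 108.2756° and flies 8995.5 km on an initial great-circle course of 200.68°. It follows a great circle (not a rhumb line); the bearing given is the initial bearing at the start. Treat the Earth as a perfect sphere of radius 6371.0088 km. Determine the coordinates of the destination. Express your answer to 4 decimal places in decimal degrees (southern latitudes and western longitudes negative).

latitude -46.5448°, longitude 77.8120°

Angular distance δ = d/R = 8995.5 / 6371.0088 = 1.411943 rad.
Converting: φ₁ = 0.515239 rad, θ = 3.502527 rad.
Applying the spherical law of cosines for sides, sin φ₂ = sin φ₁ cos δ + cos φ₁ sin δ cos θ = -0.725912, so φ₂ = -46.5448°.
Then Δλ = atan2(-0.303432, 0.515874) = -0.531690 rad, from sin θ sin δ cos φ₁ over cos δ − sin φ₁ sin φ₂.
λ₂ = λ₁ + Δλ = 77.8120°.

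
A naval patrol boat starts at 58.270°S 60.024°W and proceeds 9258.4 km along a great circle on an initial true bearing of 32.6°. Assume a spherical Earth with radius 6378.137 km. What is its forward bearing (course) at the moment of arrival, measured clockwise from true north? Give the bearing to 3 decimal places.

final bearing 17.527°

The arc subtends δ = 9258.4/6378.137 = 1.451584 rad at the centre.
With φ₁ = -58.270° = -1.017003 rad and θ = 32.6° = 0.568977 rad:
sin φ₂ = sin φ₁ cos δ + cos φ₁ sin δ cos θ = (-0.850536)(0.118930) + (0.525917)(0.992903)(0.842452) = 0.338761
φ₂ = asin(0.338761) = 0.345600 rad = 19.801°.
Then Δλ = atan2(0.281338, 0.407059) = 0.604760 rad, from sin θ sin δ cos φ₁ over cos δ − sin φ₁ sin φ₂.
λ₂ = λ₁ + Δλ = -25.374°.
The forward bearing on arrival equals the back-azimuth from the destination plus 180°.
Back-azimuth from P₂ (19.801°, -25.374°) to P₁ (-58.270°, -60.024°), with Δλ' = λ₁ − λ₂ = -34.650°: atan2( sin Δλ' cos φ₁ , cos φ₂ sin φ₁ − sin φ₂ cos φ₁ cos Δλ' ) = 197.527°.
Final bearing = (197.527° + 180°) mod 360° = 17.527°.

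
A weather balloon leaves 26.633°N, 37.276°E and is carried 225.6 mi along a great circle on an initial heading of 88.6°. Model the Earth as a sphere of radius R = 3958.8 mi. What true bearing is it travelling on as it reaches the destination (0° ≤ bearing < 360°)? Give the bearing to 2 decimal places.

final bearing 90.24°

The arc subtends δ = 225.6/3958.8 = 0.056987 rad at the centre.
Converting: φ₁ = 0.464834 rad, θ = 1.546362 rad.
Destination latitude: φ₂ = arcsin( sin φ₁ cos δ + cos φ₁ sin δ cos θ ) = arcsin(0.448790) = 26.666°.
For the longitude increment, Δλ = atan2( sin θ sin δ cos φ₁, cos δ − sin φ₁ sin φ₂ ) = atan2(0.050898, 0.797196) = 3.653°.
Hence λ₂ = 37.276° + 3.653° = 40.929°.
The forward bearing on arrival equals the back-azimuth from the destination plus 180°.
Back-azimuth from P₂ (26.67°, 40.93°) to P₁ (26.63°, 37.28°), with Δλ' = λ₁ − λ₂ = -3.65°: atan2( sin Δλ' cos φ₁ , cos φ₂ sin φ₁ − sin φ₂ cos φ₁ cos Δλ' ) = 270.24°.
Final bearing = (270.24° + 180°) mod 360° = 90.24°.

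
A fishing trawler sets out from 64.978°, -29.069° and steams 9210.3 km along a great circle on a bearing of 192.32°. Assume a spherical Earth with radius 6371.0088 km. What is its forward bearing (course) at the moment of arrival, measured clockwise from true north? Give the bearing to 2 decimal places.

final bearing 185.42°

Angular distance δ = d/R = 9210.3 / 6371.0088 = 1.445658 rad.
With φ₁ = 64.978° = 1.134080 rad and θ = 192.32° = 3.356617 rad:
Destination latitude: φ₂ = arcsin( sin φ₁ cos δ + cos φ₁ sin δ cos θ ) = arcsin(-0.296897) = -17.271°.
Then Δλ = atan2(-0.089543, 0.393844) = -0.223557 rad, from sin θ sin δ cos φ₁ over cos δ − sin φ₁ sin φ₂.
λ₂ = -29.069° + -12.809° = -41.878°.
The forward bearing on arrival equals the back-azimuth from the destination plus 180°.
Back-azimuth from P₂ (-17.27°, -41.88°) to P₁ (64.98°, -29.07°), with Δλ' = λ₁ − λ₂ = 12.81°: atan2( sin Δλ' cos φ₁ , cos φ₂ sin φ₁ − sin φ₂ cos φ₁ cos Δλ' ) = 5.42°.
Final bearing = (5.42° + 180°) mod 360° = 185.42°.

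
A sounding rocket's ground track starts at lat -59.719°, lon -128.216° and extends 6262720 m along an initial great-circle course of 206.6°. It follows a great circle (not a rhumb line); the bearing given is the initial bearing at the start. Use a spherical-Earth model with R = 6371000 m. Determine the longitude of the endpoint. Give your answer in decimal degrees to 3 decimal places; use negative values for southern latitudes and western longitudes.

The arc subtends δ = 6262720/6371000 = 0.983004 rad at the centre.
Start latitude φ₁ = -1.042293 rad; initial bearing θ = 3.605850 rad.
Destination latitude: φ₂ = arcsin( sin φ₁ cos δ + cos φ₁ sin δ cos θ ) = arcsin(-0.854066) = -58.657°.
For the longitude increment, Δλ = atan2( sin θ sin δ cos φ₁, cos δ − sin φ₁ sin φ₂ ) = atan2(-0.187886, -0.183015) = -134.248°.
λ₂ = -128.216° + -134.248° = -262.464°, normalized to (−180°, 180°] → 97.536°.

longitude 97.536°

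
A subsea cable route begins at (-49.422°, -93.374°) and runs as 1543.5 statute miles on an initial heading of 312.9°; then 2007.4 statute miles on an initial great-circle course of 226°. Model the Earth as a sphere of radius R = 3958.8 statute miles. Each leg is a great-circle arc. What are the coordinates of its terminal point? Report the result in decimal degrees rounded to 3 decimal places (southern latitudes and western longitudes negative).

latitude -48.778°, longitude -144.617°

Apply the spherical direct solution leg by leg, carrying full precision between legs.
Leg 1: from (-49.422°, -93.374°), δ = 1543.5/3958.8 = 0.389891 rad, θ = 312.9° → φ = -32.291°, λ = -112.604°.
Leg 2: from (-32.291°, -112.604°), δ = 2007.4/3958.8 = 0.507073 rad, θ = 226° → φ = -48.778°, λ = -144.617°.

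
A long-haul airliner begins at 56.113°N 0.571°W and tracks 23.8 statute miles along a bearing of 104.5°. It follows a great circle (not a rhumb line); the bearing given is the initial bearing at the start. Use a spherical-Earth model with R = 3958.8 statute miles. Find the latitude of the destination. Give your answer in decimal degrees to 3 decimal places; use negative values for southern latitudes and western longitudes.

latitude 56.025°

Central angle δ = d/R = 0.006012 rad.
Converting: φ₁ = 0.979357 rad, θ = 1.823869 rad.
sin φ₂ = sin φ₁ cos δ + cos φ₁ sin δ cos θ = (0.830139)(0.999982) + (0.557557)(0.006012)(-0.250380) = 0.829285
φ₂ = asin(0.829285) = 0.977826 rad = 56.025°.
Then Δλ = atan2(0.003245, 0.311561) = 0.010416 rad, from sin θ sin δ cos φ₁ over cos δ − sin φ₁ sin φ₂.
λ₂ = -0.571° + 0.597° = 0.026°.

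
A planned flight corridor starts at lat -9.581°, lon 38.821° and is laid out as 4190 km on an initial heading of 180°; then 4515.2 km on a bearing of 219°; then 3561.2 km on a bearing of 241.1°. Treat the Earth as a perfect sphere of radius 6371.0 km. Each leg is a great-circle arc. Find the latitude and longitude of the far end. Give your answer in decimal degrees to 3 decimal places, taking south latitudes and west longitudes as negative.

Apply the spherical direct solution leg by leg, carrying full precision between legs.
Leg 1: from (-9.581°, 38.821°), δ = 4190/6371 = 0.657668 rad, θ = 180° → φ = -47.263°, λ = 38.821°.
Leg 2: from (-47.263°, 38.821°), δ = 4515.2/6371 = 0.708711 rad, θ = 219° → φ = -64.273°, λ = -31.844°.
Leg 3: from (-64.273°, -31.844°), δ = 3561.2/6371 = 0.558970 rad, θ = 241.1° → φ = -61.047°, λ = -105.389°.

latitude -61.047°, longitude -105.389°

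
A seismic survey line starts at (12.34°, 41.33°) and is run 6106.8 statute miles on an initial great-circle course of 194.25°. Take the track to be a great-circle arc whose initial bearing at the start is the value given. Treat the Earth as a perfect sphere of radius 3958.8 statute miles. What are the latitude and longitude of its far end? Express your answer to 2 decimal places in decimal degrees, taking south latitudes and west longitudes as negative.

The arc subtends δ = 6106.8/3958.8 = 1.542589 rad at the centre.
Converting: φ₁ = 0.215374 rad, θ = 3.390302 rad.
Destination latitude: φ₂ = arcsin( sin φ₁ cos δ + cos φ₁ sin δ cos θ ) = arcsin(-0.940434) = -70.12°.
Then Δλ = atan2(-0.240371, 0.229186) = -0.809212 rad, from sin θ sin δ cos φ₁ over cos δ − sin φ₁ sin φ₂.
λ₂ = 41.33° + -46.36° = -5.03°.

latitude -70.12°, longitude -5.03°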